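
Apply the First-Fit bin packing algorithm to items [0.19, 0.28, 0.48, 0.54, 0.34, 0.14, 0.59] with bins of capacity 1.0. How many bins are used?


Place items sequentially using First-Fit:
  Item 0.19 -> new Bin 1
  Item 0.28 -> Bin 1 (now 0.47)
  Item 0.48 -> Bin 1 (now 0.95)
  Item 0.54 -> new Bin 2
  Item 0.34 -> Bin 2 (now 0.88)
  Item 0.14 -> new Bin 3
  Item 0.59 -> Bin 3 (now 0.73)
Total bins used = 3

3


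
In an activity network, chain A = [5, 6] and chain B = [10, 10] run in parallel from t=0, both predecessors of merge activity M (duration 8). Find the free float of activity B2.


ES(B2) = sum of predecessors on chain B = 10
EF(B2) = ES + duration = 10 + 10 = 20
Successor of B2 is M. ES(M) = max(sum(A), sum(B)) = max(11, 20) = 20
Free float = ES(successor) - EF(current) = 20 - 20 = 0

0


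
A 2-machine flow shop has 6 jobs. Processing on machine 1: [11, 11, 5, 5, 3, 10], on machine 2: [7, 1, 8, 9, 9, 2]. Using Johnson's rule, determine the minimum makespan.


Apply Johnson's rule:
  Group 1 (a <= b): [(5, 3, 9), (3, 5, 8), (4, 5, 9)]
  Group 2 (a > b): [(1, 11, 7), (6, 10, 2), (2, 11, 1)]
Optimal job order: [5, 3, 4, 1, 6, 2]
Schedule:
  Job 5: M1 done at 3, M2 done at 12
  Job 3: M1 done at 8, M2 done at 20
  Job 4: M1 done at 13, M2 done at 29
  Job 1: M1 done at 24, M2 done at 36
  Job 6: M1 done at 34, M2 done at 38
  Job 2: M1 done at 45, M2 done at 46
Makespan = 46

46


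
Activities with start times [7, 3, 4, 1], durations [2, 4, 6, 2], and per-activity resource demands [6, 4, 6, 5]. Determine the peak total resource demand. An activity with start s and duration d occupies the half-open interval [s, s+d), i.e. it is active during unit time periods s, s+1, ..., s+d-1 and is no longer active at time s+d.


Each activity i is active on [start_i, start_i + duration_i).
Compute total resource usage per time slot:
  t=0: active resources = [], total = 0
  t=1: active resources = [5], total = 5
  t=2: active resources = [5], total = 5
  t=3: active resources = [4], total = 4
  t=4: active resources = [4, 6], total = 10
  t=5: active resources = [4, 6], total = 10
  t=6: active resources = [4, 6], total = 10
  t=7: active resources = [6, 6], total = 12
  t=8: active resources = [6, 6], total = 12
  t=9: active resources = [6], total = 6
Peak resource demand = 12

12


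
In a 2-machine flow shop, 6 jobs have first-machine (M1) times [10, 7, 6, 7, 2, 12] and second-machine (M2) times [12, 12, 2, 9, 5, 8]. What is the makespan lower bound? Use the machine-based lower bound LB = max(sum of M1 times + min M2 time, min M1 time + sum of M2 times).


LB1 = sum(M1 times) + min(M2 times) = 44 + 2 = 46
LB2 = min(M1 times) + sum(M2 times) = 2 + 48 = 50
Lower bound = max(LB1, LB2) = max(46, 50) = 50

50


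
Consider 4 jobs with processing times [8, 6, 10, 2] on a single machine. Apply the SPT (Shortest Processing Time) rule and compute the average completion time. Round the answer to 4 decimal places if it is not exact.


Sort jobs by processing time (SPT order): [2, 6, 8, 10]
Compute completion times sequentially:
  Job 1: processing = 2, completes at 2
  Job 2: processing = 6, completes at 8
  Job 3: processing = 8, completes at 16
  Job 4: processing = 10, completes at 26
Sum of completion times = 52
Average completion time = 52/4 = 13.0

13.0


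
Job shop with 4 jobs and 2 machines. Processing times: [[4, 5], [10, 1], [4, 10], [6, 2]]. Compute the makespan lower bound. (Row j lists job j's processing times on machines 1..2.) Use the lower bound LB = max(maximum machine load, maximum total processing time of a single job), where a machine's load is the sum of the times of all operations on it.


Machine loads:
  Machine 1: 4 + 10 + 4 + 6 = 24
  Machine 2: 5 + 1 + 10 + 2 = 18
Max machine load = 24
Job totals:
  Job 1: 9
  Job 2: 11
  Job 3: 14
  Job 4: 8
Max job total = 14
Lower bound = max(24, 14) = 24

24


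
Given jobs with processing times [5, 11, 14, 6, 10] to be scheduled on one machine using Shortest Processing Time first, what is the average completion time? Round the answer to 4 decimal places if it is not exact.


Sort jobs by processing time (SPT order): [5, 6, 10, 11, 14]
Compute completion times sequentially:
  Job 1: processing = 5, completes at 5
  Job 2: processing = 6, completes at 11
  Job 3: processing = 10, completes at 21
  Job 4: processing = 11, completes at 32
  Job 5: processing = 14, completes at 46
Sum of completion times = 115
Average completion time = 115/5 = 23.0

23.0


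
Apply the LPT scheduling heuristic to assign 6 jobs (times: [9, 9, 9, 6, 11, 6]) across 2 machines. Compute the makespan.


Sort jobs in decreasing order (LPT): [11, 9, 9, 9, 6, 6]
Assign each job to the least loaded machine:
  Machine 1: jobs [11, 9, 6], load = 26
  Machine 2: jobs [9, 9, 6], load = 24
Makespan = max load = 26

26


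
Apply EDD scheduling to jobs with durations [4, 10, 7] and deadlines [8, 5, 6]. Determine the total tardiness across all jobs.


Sort by due date (EDD order): [(10, 5), (7, 6), (4, 8)]
Compute completion times and tardiness:
  Job 1: p=10, d=5, C=10, tardiness=max(0,10-5)=5
  Job 2: p=7, d=6, C=17, tardiness=max(0,17-6)=11
  Job 3: p=4, d=8, C=21, tardiness=max(0,21-8)=13
Total tardiness = 29

29


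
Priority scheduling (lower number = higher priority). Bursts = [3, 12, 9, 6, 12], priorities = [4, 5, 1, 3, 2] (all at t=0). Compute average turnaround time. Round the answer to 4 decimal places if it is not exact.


Sort by priority (ascending = highest first):
Order: [(1, 9), (2, 12), (3, 6), (4, 3), (5, 12)]
Completion times:
  Priority 1, burst=9, C=9
  Priority 2, burst=12, C=21
  Priority 3, burst=6, C=27
  Priority 4, burst=3, C=30
  Priority 5, burst=12, C=42
Average turnaround = 129/5 = 25.8

25.8


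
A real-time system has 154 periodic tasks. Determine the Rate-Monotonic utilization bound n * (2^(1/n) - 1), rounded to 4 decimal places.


Compute 2^(1/154) = 1.0045111002
Subtract 1: 1.0045111002 - 1 = 0.0045111002
Multiply by n: 154 * 0.0045111002 = 0.6947094308
Round to 4 dp: 0.6947

0.6947


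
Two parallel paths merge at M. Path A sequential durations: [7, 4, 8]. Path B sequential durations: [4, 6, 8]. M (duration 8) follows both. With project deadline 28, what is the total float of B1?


Forward pass: ES(B1) = sum of predecessors on chain B = 0
EF = ES + duration = 0 + 4 = 4
Backward pass: LF(M) = deadline = 28; LS(M) = 28 - 8 = 20
LF(B1) = LS(M) - sum(successors on chain B) = 20 - 14 = 6
LS = LF - duration = 6 - 4 = 2
Total float = LS - ES = 2 - 0 = 2

2


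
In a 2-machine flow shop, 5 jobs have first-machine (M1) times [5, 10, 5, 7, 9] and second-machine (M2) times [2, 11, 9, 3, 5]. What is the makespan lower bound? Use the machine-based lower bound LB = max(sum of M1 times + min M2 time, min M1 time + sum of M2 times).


LB1 = sum(M1 times) + min(M2 times) = 36 + 2 = 38
LB2 = min(M1 times) + sum(M2 times) = 5 + 30 = 35
Lower bound = max(LB1, LB2) = max(38, 35) = 38

38


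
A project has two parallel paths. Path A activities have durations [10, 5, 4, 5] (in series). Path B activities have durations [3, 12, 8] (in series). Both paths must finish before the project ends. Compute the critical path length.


Path A total = 10 + 5 + 4 + 5 = 24
Path B total = 3 + 12 + 8 = 23
Critical path = longest path = max(24, 23) = 24

24


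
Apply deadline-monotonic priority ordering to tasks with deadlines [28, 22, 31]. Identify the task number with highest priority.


Sort tasks by relative deadline (ascending):
  Task 2: deadline = 22
  Task 1: deadline = 28
  Task 3: deadline = 31
Priority order (highest first): [2, 1, 3]
Highest priority task = 2

2


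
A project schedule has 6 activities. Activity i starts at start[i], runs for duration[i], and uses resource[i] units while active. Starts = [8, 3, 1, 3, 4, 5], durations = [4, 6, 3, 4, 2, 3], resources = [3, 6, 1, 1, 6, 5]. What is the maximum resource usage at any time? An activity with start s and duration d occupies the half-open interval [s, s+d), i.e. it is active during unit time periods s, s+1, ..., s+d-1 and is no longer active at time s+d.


Each activity i is active on [start_i, start_i + duration_i).
Compute total resource usage per time slot:
  t=0: active resources = [], total = 0
  t=1: active resources = [1], total = 1
  t=2: active resources = [1], total = 1
  t=3: active resources = [6, 1, 1], total = 8
  t=4: active resources = [6, 1, 6], total = 13
  t=5: active resources = [6, 1, 6, 5], total = 18
  t=6: active resources = [6, 1, 5], total = 12
  t=7: active resources = [6, 5], total = 11
  t=8: active resources = [3, 6], total = 9
  t=9: active resources = [3], total = 3
  t=10: active resources = [3], total = 3
  t=11: active resources = [3], total = 3
Peak resource demand = 18

18


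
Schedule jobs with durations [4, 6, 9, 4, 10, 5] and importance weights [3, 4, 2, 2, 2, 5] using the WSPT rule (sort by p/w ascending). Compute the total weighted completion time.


Compute p/w ratios and sort ascending (WSPT): [(5, 5), (4, 3), (6, 4), (4, 2), (9, 2), (10, 2)]
Compute weighted completion times:
  Job (p=5,w=5): C=5, w*C=5*5=25
  Job (p=4,w=3): C=9, w*C=3*9=27
  Job (p=6,w=4): C=15, w*C=4*15=60
  Job (p=4,w=2): C=19, w*C=2*19=38
  Job (p=9,w=2): C=28, w*C=2*28=56
  Job (p=10,w=2): C=38, w*C=2*38=76
Total weighted completion time = 282

282


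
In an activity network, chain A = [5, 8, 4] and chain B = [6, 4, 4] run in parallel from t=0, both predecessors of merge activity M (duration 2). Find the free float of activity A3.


ES(A3) = sum of predecessors on chain A = 13
EF(A3) = ES + duration = 13 + 4 = 17
Successor of A3 is M. ES(M) = max(sum(A), sum(B)) = max(17, 14) = 17
Free float = ES(successor) - EF(current) = 17 - 17 = 0

0


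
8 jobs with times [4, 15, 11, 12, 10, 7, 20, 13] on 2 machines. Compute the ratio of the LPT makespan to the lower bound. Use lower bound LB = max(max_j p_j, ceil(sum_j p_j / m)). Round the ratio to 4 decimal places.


LPT order: [20, 15, 13, 12, 11, 10, 7, 4]
Machine loads after assignment: [46, 46]
LPT makespan = 46
Lower bound = max(max_job, ceil(total/2)) = max(20, 46) = 46
Ratio = 46 / 46 = 1.0

1.0


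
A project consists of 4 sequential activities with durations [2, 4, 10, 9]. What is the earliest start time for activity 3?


Activity 3 starts after activities 1 through 2 complete.
Predecessor durations: [2, 4]
ES = 2 + 4 = 6

6


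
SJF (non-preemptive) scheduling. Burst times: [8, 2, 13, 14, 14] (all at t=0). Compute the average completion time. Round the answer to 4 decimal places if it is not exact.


SJF order (ascending): [2, 8, 13, 14, 14]
Completion times:
  Job 1: burst=2, C=2
  Job 2: burst=8, C=10
  Job 3: burst=13, C=23
  Job 4: burst=14, C=37
  Job 5: burst=14, C=51
Average completion = 123/5 = 24.6

24.6


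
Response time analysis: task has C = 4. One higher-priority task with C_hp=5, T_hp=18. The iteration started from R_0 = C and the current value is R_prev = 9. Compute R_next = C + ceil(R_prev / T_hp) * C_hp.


R_next = C + ceil(R_prev / T_hp) * C_hp
ceil(9 / 18) = ceil(0.5) = 1
Interference = 1 * 5 = 5
R_next = 4 + 5 = 9
R_next = R_prev, so the iteration has converged (response time = 9).

9


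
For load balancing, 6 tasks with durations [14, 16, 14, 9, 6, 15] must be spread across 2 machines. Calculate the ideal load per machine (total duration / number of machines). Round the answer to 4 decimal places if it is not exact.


Total processing time = 14 + 16 + 14 + 9 + 6 + 15 = 74
Number of machines = 2
Ideal balanced load = 74 / 2 = 37.0

37.0


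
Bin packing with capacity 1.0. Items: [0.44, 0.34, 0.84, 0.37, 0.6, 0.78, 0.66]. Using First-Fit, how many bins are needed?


Place items sequentially using First-Fit:
  Item 0.44 -> new Bin 1
  Item 0.34 -> Bin 1 (now 0.78)
  Item 0.84 -> new Bin 2
  Item 0.37 -> new Bin 3
  Item 0.6 -> Bin 3 (now 0.97)
  Item 0.78 -> new Bin 4
  Item 0.66 -> new Bin 5
Total bins used = 5

5


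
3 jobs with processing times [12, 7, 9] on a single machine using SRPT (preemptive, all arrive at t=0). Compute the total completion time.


Since all jobs arrive at t=0, SRPT equals SPT ordering.
SPT order: [7, 9, 12]
Completion times:
  Job 1: p=7, C=7
  Job 2: p=9, C=16
  Job 3: p=12, C=28
Total completion time = 7 + 16 + 28 = 51

51


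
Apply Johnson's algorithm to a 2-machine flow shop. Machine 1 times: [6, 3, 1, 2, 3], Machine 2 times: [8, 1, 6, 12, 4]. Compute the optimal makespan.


Apply Johnson's rule:
  Group 1 (a <= b): [(3, 1, 6), (4, 2, 12), (5, 3, 4), (1, 6, 8)]
  Group 2 (a > b): [(2, 3, 1)]
Optimal job order: [3, 4, 5, 1, 2]
Schedule:
  Job 3: M1 done at 1, M2 done at 7
  Job 4: M1 done at 3, M2 done at 19
  Job 5: M1 done at 6, M2 done at 23
  Job 1: M1 done at 12, M2 done at 31
  Job 2: M1 done at 15, M2 done at 32
Makespan = 32

32


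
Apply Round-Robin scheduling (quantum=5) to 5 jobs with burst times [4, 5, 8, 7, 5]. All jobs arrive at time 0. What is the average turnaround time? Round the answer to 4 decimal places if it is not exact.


Time quantum = 5
Execution trace:
  J1 runs 4 units, time = 4
  J2 runs 5 units, time = 9
  J3 runs 5 units, time = 14
  J4 runs 5 units, time = 19
  J5 runs 5 units, time = 24
  J3 runs 3 units, time = 27
  J4 runs 2 units, time = 29
Finish times: [4, 9, 27, 29, 24]
Average turnaround = 93/5 = 18.6

18.6


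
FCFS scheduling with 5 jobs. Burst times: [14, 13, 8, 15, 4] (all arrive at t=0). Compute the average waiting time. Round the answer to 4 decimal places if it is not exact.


FCFS order (as given): [14, 13, 8, 15, 4]
Waiting times:
  Job 1: wait = 0
  Job 2: wait = 14
  Job 3: wait = 27
  Job 4: wait = 35
  Job 5: wait = 50
Sum of waiting times = 126
Average waiting time = 126/5 = 25.2

25.2


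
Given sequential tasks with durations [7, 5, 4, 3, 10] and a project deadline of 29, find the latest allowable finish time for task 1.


LF(activity 1) = deadline - sum of successor durations
Successors: activities 2 through 5 with durations [5, 4, 3, 10]
Sum of successor durations = 22
LF = 29 - 22 = 7

7


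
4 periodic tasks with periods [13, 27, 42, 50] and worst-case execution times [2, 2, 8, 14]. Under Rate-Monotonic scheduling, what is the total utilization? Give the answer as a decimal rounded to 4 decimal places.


Compute individual utilizations (exact fractions):
  Task 1: C/T = 2/13 (approx. 0.1538)
  Task 2: C/T = 2/27 (approx. 0.0741)
  Task 3: C/T = 8/42 = 4/21 (approx. 0.1905)
  Task 4: C/T = 14/50 = 7/25 (approx. 0.28)
Total utilization U = 2/13 + 2/27 + 4/21 + 7/25 = 42899/61425
Rounded to 4 decimal places: U = 0.6984
RM (Liu & Layland) bound for 4 tasks = 0.756828; compare with U = 42899/61425 (approx. 0.698396)
U <= bound, so schedulable by RM sufficient condition.

0.6984


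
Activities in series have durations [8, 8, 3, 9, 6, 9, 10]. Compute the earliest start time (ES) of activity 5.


Activity 5 starts after activities 1 through 4 complete.
Predecessor durations: [8, 8, 3, 9]
ES = 8 + 8 + 3 + 9 = 28

28


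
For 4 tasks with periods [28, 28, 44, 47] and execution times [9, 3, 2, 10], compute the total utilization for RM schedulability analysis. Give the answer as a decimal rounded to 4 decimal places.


Compute individual utilizations (exact fractions):
  Task 1: C/T = 9/28 (approx. 0.3214)
  Task 2: C/T = 3/28 (approx. 0.1071)
  Task 3: C/T = 2/44 = 1/22 (approx. 0.0455)
  Task 4: C/T = 10/47 (approx. 0.2128)
Total utilization U = 9/28 + 3/28 + 1/22 + 10/47 = 4971/7238
Rounded to 4 decimal places: U = 0.6868
RM (Liu & Layland) bound for 4 tasks = 0.756828; compare with U = 4971/7238 (approx. 0.686792)
U <= bound, so schedulable by RM sufficient condition.

0.6868


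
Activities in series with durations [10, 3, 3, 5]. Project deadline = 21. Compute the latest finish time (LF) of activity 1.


LF(activity 1) = deadline - sum of successor durations
Successors: activities 2 through 4 with durations [3, 3, 5]
Sum of successor durations = 11
LF = 21 - 11 = 10

10


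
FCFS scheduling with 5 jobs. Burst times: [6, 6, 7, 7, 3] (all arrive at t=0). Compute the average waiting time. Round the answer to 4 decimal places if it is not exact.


FCFS order (as given): [6, 6, 7, 7, 3]
Waiting times:
  Job 1: wait = 0
  Job 2: wait = 6
  Job 3: wait = 12
  Job 4: wait = 19
  Job 5: wait = 26
Sum of waiting times = 63
Average waiting time = 63/5 = 12.6

12.6


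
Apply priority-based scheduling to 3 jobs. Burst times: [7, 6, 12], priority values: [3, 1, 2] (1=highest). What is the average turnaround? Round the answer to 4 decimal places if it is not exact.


Sort by priority (ascending = highest first):
Order: [(1, 6), (2, 12), (3, 7)]
Completion times:
  Priority 1, burst=6, C=6
  Priority 2, burst=12, C=18
  Priority 3, burst=7, C=25
Average turnaround = 49/3 = 16.3333

16.3333


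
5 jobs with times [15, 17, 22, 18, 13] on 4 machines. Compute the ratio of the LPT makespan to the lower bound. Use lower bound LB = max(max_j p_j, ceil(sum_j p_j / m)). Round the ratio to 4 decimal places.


LPT order: [22, 18, 17, 15, 13]
Machine loads after assignment: [22, 18, 17, 28]
LPT makespan = 28
Lower bound = max(max_job, ceil(total/4)) = max(22, 22) = 22
Ratio = 28 / 22 = 1.2727

1.2727


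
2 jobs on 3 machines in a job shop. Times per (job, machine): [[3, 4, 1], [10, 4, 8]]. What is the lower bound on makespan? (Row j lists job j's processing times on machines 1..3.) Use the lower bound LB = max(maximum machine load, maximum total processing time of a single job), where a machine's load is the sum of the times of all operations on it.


Machine loads:
  Machine 1: 3 + 10 = 13
  Machine 2: 4 + 4 = 8
  Machine 3: 1 + 8 = 9
Max machine load = 13
Job totals:
  Job 1: 8
  Job 2: 22
Max job total = 22
Lower bound = max(13, 22) = 22

22


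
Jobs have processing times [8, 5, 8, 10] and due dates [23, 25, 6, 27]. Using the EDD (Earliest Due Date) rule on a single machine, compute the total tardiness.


Sort by due date (EDD order): [(8, 6), (8, 23), (5, 25), (10, 27)]
Compute completion times and tardiness:
  Job 1: p=8, d=6, C=8, tardiness=max(0,8-6)=2
  Job 2: p=8, d=23, C=16, tardiness=max(0,16-23)=0
  Job 3: p=5, d=25, C=21, tardiness=max(0,21-25)=0
  Job 4: p=10, d=27, C=31, tardiness=max(0,31-27)=4
Total tardiness = 6

6


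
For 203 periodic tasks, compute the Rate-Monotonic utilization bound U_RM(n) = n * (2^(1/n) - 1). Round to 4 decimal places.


Compute 2^(1/203) = 1.0034203542
Subtract 1: 1.0034203542 - 1 = 0.0034203542
Multiply by n: 203 * 0.0034203542 = 0.6943319026
Round to 4 dp: 0.6943

0.6943


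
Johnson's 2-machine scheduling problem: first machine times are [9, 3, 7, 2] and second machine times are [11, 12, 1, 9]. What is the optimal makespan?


Apply Johnson's rule:
  Group 1 (a <= b): [(4, 2, 9), (2, 3, 12), (1, 9, 11)]
  Group 2 (a > b): [(3, 7, 1)]
Optimal job order: [4, 2, 1, 3]
Schedule:
  Job 4: M1 done at 2, M2 done at 11
  Job 2: M1 done at 5, M2 done at 23
  Job 1: M1 done at 14, M2 done at 34
  Job 3: M1 done at 21, M2 done at 35
Makespan = 35

35


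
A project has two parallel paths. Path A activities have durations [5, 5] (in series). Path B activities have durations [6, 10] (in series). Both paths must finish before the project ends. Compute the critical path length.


Path A total = 5 + 5 = 10
Path B total = 6 + 10 = 16
Critical path = longest path = max(10, 16) = 16

16


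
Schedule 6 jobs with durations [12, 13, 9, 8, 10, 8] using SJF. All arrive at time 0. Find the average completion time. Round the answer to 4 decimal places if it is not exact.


SJF order (ascending): [8, 8, 9, 10, 12, 13]
Completion times:
  Job 1: burst=8, C=8
  Job 2: burst=8, C=16
  Job 3: burst=9, C=25
  Job 4: burst=10, C=35
  Job 5: burst=12, C=47
  Job 6: burst=13, C=60
Average completion = 191/6 = 31.8333

31.8333


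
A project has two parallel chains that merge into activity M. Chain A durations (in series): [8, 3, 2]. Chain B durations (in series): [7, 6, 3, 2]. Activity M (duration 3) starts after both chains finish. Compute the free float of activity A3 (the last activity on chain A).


ES(A3) = sum of predecessors on chain A = 11
EF(A3) = ES + duration = 11 + 2 = 13
Successor of A3 is M. ES(M) = max(sum(A), sum(B)) = max(13, 18) = 18
Free float = ES(successor) - EF(current) = 18 - 13 = 5

5


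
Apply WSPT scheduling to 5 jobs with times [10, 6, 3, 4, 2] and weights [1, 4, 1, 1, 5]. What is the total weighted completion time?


Compute p/w ratios and sort ascending (WSPT): [(2, 5), (6, 4), (3, 1), (4, 1), (10, 1)]
Compute weighted completion times:
  Job (p=2,w=5): C=2, w*C=5*2=10
  Job (p=6,w=4): C=8, w*C=4*8=32
  Job (p=3,w=1): C=11, w*C=1*11=11
  Job (p=4,w=1): C=15, w*C=1*15=15
  Job (p=10,w=1): C=25, w*C=1*25=25
Total weighted completion time = 93

93


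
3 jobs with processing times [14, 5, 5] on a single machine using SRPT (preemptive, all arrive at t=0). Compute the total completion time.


Since all jobs arrive at t=0, SRPT equals SPT ordering.
SPT order: [5, 5, 14]
Completion times:
  Job 1: p=5, C=5
  Job 2: p=5, C=10
  Job 3: p=14, C=24
Total completion time = 5 + 10 + 24 = 39

39


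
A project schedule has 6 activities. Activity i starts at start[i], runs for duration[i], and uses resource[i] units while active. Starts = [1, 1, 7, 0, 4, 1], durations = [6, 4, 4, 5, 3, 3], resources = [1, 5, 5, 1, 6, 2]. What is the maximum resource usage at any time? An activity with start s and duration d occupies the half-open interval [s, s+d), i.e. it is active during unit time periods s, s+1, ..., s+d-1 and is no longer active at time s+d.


Each activity i is active on [start_i, start_i + duration_i).
Compute total resource usage per time slot:
  t=0: active resources = [1], total = 1
  t=1: active resources = [1, 5, 1, 2], total = 9
  t=2: active resources = [1, 5, 1, 2], total = 9
  t=3: active resources = [1, 5, 1, 2], total = 9
  t=4: active resources = [1, 5, 1, 6], total = 13
  t=5: active resources = [1, 6], total = 7
  t=6: active resources = [1, 6], total = 7
  t=7: active resources = [5], total = 5
  t=8: active resources = [5], total = 5
  t=9: active resources = [5], total = 5
  t=10: active resources = [5], total = 5
Peak resource demand = 13

13


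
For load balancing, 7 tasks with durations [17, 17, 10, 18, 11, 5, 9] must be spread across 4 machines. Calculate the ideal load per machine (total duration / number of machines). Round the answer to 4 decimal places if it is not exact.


Total processing time = 17 + 17 + 10 + 18 + 11 + 5 + 9 = 87
Number of machines = 4
Ideal balanced load = 87 / 4 = 21.75

21.75


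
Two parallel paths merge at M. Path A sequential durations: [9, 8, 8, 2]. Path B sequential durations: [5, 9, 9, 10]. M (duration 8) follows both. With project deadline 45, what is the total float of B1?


Forward pass: ES(B1) = sum of predecessors on chain B = 0
EF = ES + duration = 0 + 5 = 5
Backward pass: LF(M) = deadline = 45; LS(M) = 45 - 8 = 37
LF(B1) = LS(M) - sum(successors on chain B) = 37 - 28 = 9
LS = LF - duration = 9 - 5 = 4
Total float = LS - ES = 4 - 0 = 4

4


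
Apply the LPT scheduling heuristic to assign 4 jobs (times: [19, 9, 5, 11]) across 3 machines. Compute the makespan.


Sort jobs in decreasing order (LPT): [19, 11, 9, 5]
Assign each job to the least loaded machine:
  Machine 1: jobs [19], load = 19
  Machine 2: jobs [11], load = 11
  Machine 3: jobs [9, 5], load = 14
Makespan = max load = 19

19


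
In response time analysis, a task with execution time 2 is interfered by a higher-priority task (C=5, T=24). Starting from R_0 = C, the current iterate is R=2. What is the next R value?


R_next = C + ceil(R_prev / T_hp) * C_hp
ceil(2 / 24) = ceil(0.0833) = 1
Interference = 1 * 5 = 5
R_next = 2 + 5 = 7

7


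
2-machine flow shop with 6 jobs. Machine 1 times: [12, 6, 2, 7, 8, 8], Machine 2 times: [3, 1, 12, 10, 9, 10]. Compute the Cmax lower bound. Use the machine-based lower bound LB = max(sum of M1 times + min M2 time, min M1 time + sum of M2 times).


LB1 = sum(M1 times) + min(M2 times) = 43 + 1 = 44
LB2 = min(M1 times) + sum(M2 times) = 2 + 45 = 47
Lower bound = max(LB1, LB2) = max(44, 47) = 47

47


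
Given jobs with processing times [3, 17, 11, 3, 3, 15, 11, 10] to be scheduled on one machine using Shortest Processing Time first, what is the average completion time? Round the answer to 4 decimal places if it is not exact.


Sort jobs by processing time (SPT order): [3, 3, 3, 10, 11, 11, 15, 17]
Compute completion times sequentially:
  Job 1: processing = 3, completes at 3
  Job 2: processing = 3, completes at 6
  Job 3: processing = 3, completes at 9
  Job 4: processing = 10, completes at 19
  Job 5: processing = 11, completes at 30
  Job 6: processing = 11, completes at 41
  Job 7: processing = 15, completes at 56
  Job 8: processing = 17, completes at 73
Sum of completion times = 237
Average completion time = 237/8 = 29.625

29.625


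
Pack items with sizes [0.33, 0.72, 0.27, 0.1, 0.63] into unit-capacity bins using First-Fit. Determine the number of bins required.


Place items sequentially using First-Fit:
  Item 0.33 -> new Bin 1
  Item 0.72 -> new Bin 2
  Item 0.27 -> Bin 1 (now 0.6)
  Item 0.1 -> Bin 1 (now 0.7)
  Item 0.63 -> new Bin 3
Total bins used = 3

3


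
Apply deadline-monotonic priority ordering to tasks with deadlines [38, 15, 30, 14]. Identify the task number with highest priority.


Sort tasks by relative deadline (ascending):
  Task 4: deadline = 14
  Task 2: deadline = 15
  Task 3: deadline = 30
  Task 1: deadline = 38
Priority order (highest first): [4, 2, 3, 1]
Highest priority task = 4

4


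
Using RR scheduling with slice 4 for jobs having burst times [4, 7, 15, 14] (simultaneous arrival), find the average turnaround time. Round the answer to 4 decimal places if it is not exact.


Time quantum = 4
Execution trace:
  J1 runs 4 units, time = 4
  J2 runs 4 units, time = 8
  J3 runs 4 units, time = 12
  J4 runs 4 units, time = 16
  J2 runs 3 units, time = 19
  J3 runs 4 units, time = 23
  J4 runs 4 units, time = 27
  J3 runs 4 units, time = 31
  J4 runs 4 units, time = 35
  J3 runs 3 units, time = 38
  J4 runs 2 units, time = 40
Finish times: [4, 19, 38, 40]
Average turnaround = 101/4 = 25.25

25.25


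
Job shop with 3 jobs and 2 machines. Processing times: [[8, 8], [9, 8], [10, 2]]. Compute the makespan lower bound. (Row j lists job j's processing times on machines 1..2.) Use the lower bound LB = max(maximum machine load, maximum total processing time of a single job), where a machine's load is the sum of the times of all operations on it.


Machine loads:
  Machine 1: 8 + 9 + 10 = 27
  Machine 2: 8 + 8 + 2 = 18
Max machine load = 27
Job totals:
  Job 1: 16
  Job 2: 17
  Job 3: 12
Max job total = 17
Lower bound = max(27, 17) = 27

27


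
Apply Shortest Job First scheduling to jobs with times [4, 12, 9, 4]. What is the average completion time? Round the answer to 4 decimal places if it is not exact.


SJF order (ascending): [4, 4, 9, 12]
Completion times:
  Job 1: burst=4, C=4
  Job 2: burst=4, C=8
  Job 3: burst=9, C=17
  Job 4: burst=12, C=29
Average completion = 58/4 = 14.5

14.5


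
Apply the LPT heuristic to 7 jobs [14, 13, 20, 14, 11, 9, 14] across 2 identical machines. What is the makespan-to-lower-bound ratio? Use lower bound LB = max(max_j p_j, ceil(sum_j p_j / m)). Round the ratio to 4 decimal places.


LPT order: [20, 14, 14, 14, 13, 11, 9]
Machine loads after assignment: [45, 50]
LPT makespan = 50
Lower bound = max(max_job, ceil(total/2)) = max(20, 48) = 48
Ratio = 50 / 48 = 1.0417

1.0417


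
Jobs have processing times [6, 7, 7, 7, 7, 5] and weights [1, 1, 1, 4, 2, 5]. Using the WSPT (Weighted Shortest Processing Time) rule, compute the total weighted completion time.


Compute p/w ratios and sort ascending (WSPT): [(5, 5), (7, 4), (7, 2), (6, 1), (7, 1), (7, 1)]
Compute weighted completion times:
  Job (p=5,w=5): C=5, w*C=5*5=25
  Job (p=7,w=4): C=12, w*C=4*12=48
  Job (p=7,w=2): C=19, w*C=2*19=38
  Job (p=6,w=1): C=25, w*C=1*25=25
  Job (p=7,w=1): C=32, w*C=1*32=32
  Job (p=7,w=1): C=39, w*C=1*39=39
Total weighted completion time = 207

207


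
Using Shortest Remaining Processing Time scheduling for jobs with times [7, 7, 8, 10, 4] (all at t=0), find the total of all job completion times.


Since all jobs arrive at t=0, SRPT equals SPT ordering.
SPT order: [4, 7, 7, 8, 10]
Completion times:
  Job 1: p=4, C=4
  Job 2: p=7, C=11
  Job 3: p=7, C=18
  Job 4: p=8, C=26
  Job 5: p=10, C=36
Total completion time = 4 + 11 + 18 + 26 + 36 = 95

95


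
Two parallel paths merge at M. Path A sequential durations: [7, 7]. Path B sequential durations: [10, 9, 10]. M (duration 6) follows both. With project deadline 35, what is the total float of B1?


Forward pass: ES(B1) = sum of predecessors on chain B = 0
EF = ES + duration = 0 + 10 = 10
Backward pass: LF(M) = deadline = 35; LS(M) = 35 - 6 = 29
LF(B1) = LS(M) - sum(successors on chain B) = 29 - 19 = 10
LS = LF - duration = 10 - 10 = 0
Total float = LS - ES = 0 - 0 = 0

0


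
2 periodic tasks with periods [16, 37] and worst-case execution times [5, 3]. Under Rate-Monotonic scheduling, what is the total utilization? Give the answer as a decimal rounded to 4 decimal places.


Compute individual utilizations (exact fractions):
  Task 1: C/T = 5/16 (approx. 0.3125)
  Task 2: C/T = 3/37 (approx. 0.0811)
Total utilization U = 5/16 + 3/37 = 233/592
Rounded to 4 decimal places: U = 0.3936
RM (Liu & Layland) bound for 2 tasks = 0.828427; compare with U = 233/592 (approx. 0.393581)
U <= bound, so schedulable by RM sufficient condition.

0.3936


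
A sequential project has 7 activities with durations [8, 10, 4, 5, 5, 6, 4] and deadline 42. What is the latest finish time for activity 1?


LF(activity 1) = deadline - sum of successor durations
Successors: activities 2 through 7 with durations [10, 4, 5, 5, 6, 4]
Sum of successor durations = 34
LF = 42 - 34 = 8

8


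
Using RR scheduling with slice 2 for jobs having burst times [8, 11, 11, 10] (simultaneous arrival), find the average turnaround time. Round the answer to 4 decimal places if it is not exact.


Time quantum = 2
Execution trace:
  J1 runs 2 units, time = 2
  J2 runs 2 units, time = 4
  J3 runs 2 units, time = 6
  J4 runs 2 units, time = 8
  J1 runs 2 units, time = 10
  J2 runs 2 units, time = 12
  J3 runs 2 units, time = 14
  J4 runs 2 units, time = 16
  J1 runs 2 units, time = 18
  J2 runs 2 units, time = 20
  J3 runs 2 units, time = 22
  J4 runs 2 units, time = 24
  J1 runs 2 units, time = 26
  J2 runs 2 units, time = 28
  J3 runs 2 units, time = 30
  J4 runs 2 units, time = 32
  J2 runs 2 units, time = 34
  J3 runs 2 units, time = 36
  J4 runs 2 units, time = 38
  J2 runs 1 units, time = 39
  J3 runs 1 units, time = 40
Finish times: [26, 39, 40, 38]
Average turnaround = 143/4 = 35.75

35.75


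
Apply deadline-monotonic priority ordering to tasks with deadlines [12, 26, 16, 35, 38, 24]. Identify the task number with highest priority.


Sort tasks by relative deadline (ascending):
  Task 1: deadline = 12
  Task 3: deadline = 16
  Task 6: deadline = 24
  Task 2: deadline = 26
  Task 4: deadline = 35
  Task 5: deadline = 38
Priority order (highest first): [1, 3, 6, 2, 4, 5]
Highest priority task = 1

1


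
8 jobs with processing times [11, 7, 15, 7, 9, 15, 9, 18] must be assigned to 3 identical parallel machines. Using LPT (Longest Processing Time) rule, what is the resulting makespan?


Sort jobs in decreasing order (LPT): [18, 15, 15, 11, 9, 9, 7, 7]
Assign each job to the least loaded machine:
  Machine 1: jobs [18, 9], load = 27
  Machine 2: jobs [15, 11, 7], load = 33
  Machine 3: jobs [15, 9, 7], load = 31
Makespan = max load = 33

33


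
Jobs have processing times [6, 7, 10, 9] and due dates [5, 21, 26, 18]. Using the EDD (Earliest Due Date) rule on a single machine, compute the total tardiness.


Sort by due date (EDD order): [(6, 5), (9, 18), (7, 21), (10, 26)]
Compute completion times and tardiness:
  Job 1: p=6, d=5, C=6, tardiness=max(0,6-5)=1
  Job 2: p=9, d=18, C=15, tardiness=max(0,15-18)=0
  Job 3: p=7, d=21, C=22, tardiness=max(0,22-21)=1
  Job 4: p=10, d=26, C=32, tardiness=max(0,32-26)=6
Total tardiness = 8

8


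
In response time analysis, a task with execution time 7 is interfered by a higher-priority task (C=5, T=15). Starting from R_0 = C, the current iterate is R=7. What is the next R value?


R_next = C + ceil(R_prev / T_hp) * C_hp
ceil(7 / 15) = ceil(0.4667) = 1
Interference = 1 * 5 = 5
R_next = 7 + 5 = 12

12


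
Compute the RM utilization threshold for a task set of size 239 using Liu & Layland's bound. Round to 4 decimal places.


Compute 2^(1/239) = 1.0029044070
Subtract 1: 1.0029044070 - 1 = 0.0029044070
Multiply by n: 239 * 0.0029044070 = 0.6941532730
Round to 4 dp: 0.6942

0.6942


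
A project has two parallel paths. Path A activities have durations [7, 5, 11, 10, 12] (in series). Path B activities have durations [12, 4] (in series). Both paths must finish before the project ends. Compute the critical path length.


Path A total = 7 + 5 + 11 + 10 + 12 = 45
Path B total = 12 + 4 = 16
Critical path = longest path = max(45, 16) = 45

45


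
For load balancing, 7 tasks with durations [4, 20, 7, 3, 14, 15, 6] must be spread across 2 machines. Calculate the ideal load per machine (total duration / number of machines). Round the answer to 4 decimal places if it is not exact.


Total processing time = 4 + 20 + 7 + 3 + 14 + 15 + 6 = 69
Number of machines = 2
Ideal balanced load = 69 / 2 = 34.5

34.5


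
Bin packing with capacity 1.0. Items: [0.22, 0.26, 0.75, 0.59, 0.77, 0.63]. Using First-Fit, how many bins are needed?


Place items sequentially using First-Fit:
  Item 0.22 -> new Bin 1
  Item 0.26 -> Bin 1 (now 0.48)
  Item 0.75 -> new Bin 2
  Item 0.59 -> new Bin 3
  Item 0.77 -> new Bin 4
  Item 0.63 -> new Bin 5
Total bins used = 5

5


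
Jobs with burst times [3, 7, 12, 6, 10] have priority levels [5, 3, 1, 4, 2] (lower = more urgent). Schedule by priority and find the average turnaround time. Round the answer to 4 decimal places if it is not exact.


Sort by priority (ascending = highest first):
Order: [(1, 12), (2, 10), (3, 7), (4, 6), (5, 3)]
Completion times:
  Priority 1, burst=12, C=12
  Priority 2, burst=10, C=22
  Priority 3, burst=7, C=29
  Priority 4, burst=6, C=35
  Priority 5, burst=3, C=38
Average turnaround = 136/5 = 27.2

27.2


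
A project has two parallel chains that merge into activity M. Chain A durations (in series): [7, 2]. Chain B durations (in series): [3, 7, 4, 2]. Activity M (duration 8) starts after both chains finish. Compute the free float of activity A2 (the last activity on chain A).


ES(A2) = sum of predecessors on chain A = 7
EF(A2) = ES + duration = 7 + 2 = 9
Successor of A2 is M. ES(M) = max(sum(A), sum(B)) = max(9, 16) = 16
Free float = ES(successor) - EF(current) = 16 - 9 = 7

7


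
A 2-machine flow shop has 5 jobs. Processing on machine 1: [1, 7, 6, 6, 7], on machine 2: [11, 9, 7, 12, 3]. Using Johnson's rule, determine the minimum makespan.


Apply Johnson's rule:
  Group 1 (a <= b): [(1, 1, 11), (3, 6, 7), (4, 6, 12), (2, 7, 9)]
  Group 2 (a > b): [(5, 7, 3)]
Optimal job order: [1, 3, 4, 2, 5]
Schedule:
  Job 1: M1 done at 1, M2 done at 12
  Job 3: M1 done at 7, M2 done at 19
  Job 4: M1 done at 13, M2 done at 31
  Job 2: M1 done at 20, M2 done at 40
  Job 5: M1 done at 27, M2 done at 43
Makespan = 43

43


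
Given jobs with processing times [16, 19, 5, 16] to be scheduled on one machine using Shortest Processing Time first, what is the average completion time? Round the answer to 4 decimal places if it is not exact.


Sort jobs by processing time (SPT order): [5, 16, 16, 19]
Compute completion times sequentially:
  Job 1: processing = 5, completes at 5
  Job 2: processing = 16, completes at 21
  Job 3: processing = 16, completes at 37
  Job 4: processing = 19, completes at 56
Sum of completion times = 119
Average completion time = 119/4 = 29.75

29.75


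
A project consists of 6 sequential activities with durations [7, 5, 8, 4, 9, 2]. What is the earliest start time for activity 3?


Activity 3 starts after activities 1 through 2 complete.
Predecessor durations: [7, 5]
ES = 7 + 5 = 12

12


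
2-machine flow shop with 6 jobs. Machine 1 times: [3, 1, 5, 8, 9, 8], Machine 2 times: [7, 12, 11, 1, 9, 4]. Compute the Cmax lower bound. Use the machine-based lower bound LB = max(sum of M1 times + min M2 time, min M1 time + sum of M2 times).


LB1 = sum(M1 times) + min(M2 times) = 34 + 1 = 35
LB2 = min(M1 times) + sum(M2 times) = 1 + 44 = 45
Lower bound = max(LB1, LB2) = max(35, 45) = 45

45


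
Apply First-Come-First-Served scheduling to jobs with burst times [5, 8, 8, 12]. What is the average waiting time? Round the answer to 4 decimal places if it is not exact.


FCFS order (as given): [5, 8, 8, 12]
Waiting times:
  Job 1: wait = 0
  Job 2: wait = 5
  Job 3: wait = 13
  Job 4: wait = 21
Sum of waiting times = 39
Average waiting time = 39/4 = 9.75

9.75


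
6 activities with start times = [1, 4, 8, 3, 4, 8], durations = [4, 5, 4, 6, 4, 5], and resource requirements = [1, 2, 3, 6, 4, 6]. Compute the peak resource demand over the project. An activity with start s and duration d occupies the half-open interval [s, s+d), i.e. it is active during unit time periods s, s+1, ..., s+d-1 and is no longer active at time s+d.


Each activity i is active on [start_i, start_i + duration_i).
Compute total resource usage per time slot:
  t=0: active resources = [], total = 0
  t=1: active resources = [1], total = 1
  t=2: active resources = [1], total = 1
  t=3: active resources = [1, 6], total = 7
  t=4: active resources = [1, 2, 6, 4], total = 13
  t=5: active resources = [2, 6, 4], total = 12
  t=6: active resources = [2, 6, 4], total = 12
  t=7: active resources = [2, 6, 4], total = 12
  t=8: active resources = [2, 3, 6, 6], total = 17
  t=9: active resources = [3, 6], total = 9
  t=10: active resources = [3, 6], total = 9
  t=11: active resources = [3, 6], total = 9
  t=12: active resources = [6], total = 6
Peak resource demand = 17

17


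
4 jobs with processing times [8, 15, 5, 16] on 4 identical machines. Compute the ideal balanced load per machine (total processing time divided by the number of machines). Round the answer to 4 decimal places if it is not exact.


Total processing time = 8 + 15 + 5 + 16 = 44
Number of machines = 4
Ideal balanced load = 44 / 4 = 11.0

11.0


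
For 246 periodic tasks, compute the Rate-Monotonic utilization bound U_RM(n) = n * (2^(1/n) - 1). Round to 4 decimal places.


Compute 2^(1/246) = 1.0028216448
Subtract 1: 1.0028216448 - 1 = 0.0028216448
Multiply by n: 246 * 0.0028216448 = 0.6941246208
Round to 4 dp: 0.6941

0.6941


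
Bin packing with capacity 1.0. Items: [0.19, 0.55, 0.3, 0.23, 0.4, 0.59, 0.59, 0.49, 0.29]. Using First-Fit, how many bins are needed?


Place items sequentially using First-Fit:
  Item 0.19 -> new Bin 1
  Item 0.55 -> Bin 1 (now 0.74)
  Item 0.3 -> new Bin 2
  Item 0.23 -> Bin 1 (now 0.97)
  Item 0.4 -> Bin 2 (now 0.7)
  Item 0.59 -> new Bin 3
  Item 0.59 -> new Bin 4
  Item 0.49 -> new Bin 5
  Item 0.29 -> Bin 2 (now 0.99)
Total bins used = 5

5


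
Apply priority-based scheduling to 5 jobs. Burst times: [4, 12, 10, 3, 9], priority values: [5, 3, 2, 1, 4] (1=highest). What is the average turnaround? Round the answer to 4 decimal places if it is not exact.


Sort by priority (ascending = highest first):
Order: [(1, 3), (2, 10), (3, 12), (4, 9), (5, 4)]
Completion times:
  Priority 1, burst=3, C=3
  Priority 2, burst=10, C=13
  Priority 3, burst=12, C=25
  Priority 4, burst=9, C=34
  Priority 5, burst=4, C=38
Average turnaround = 113/5 = 22.6

22.6


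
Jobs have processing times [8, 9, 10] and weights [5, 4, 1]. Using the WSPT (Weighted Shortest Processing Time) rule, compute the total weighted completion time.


Compute p/w ratios and sort ascending (WSPT): [(8, 5), (9, 4), (10, 1)]
Compute weighted completion times:
  Job (p=8,w=5): C=8, w*C=5*8=40
  Job (p=9,w=4): C=17, w*C=4*17=68
  Job (p=10,w=1): C=27, w*C=1*27=27
Total weighted completion time = 135

135
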